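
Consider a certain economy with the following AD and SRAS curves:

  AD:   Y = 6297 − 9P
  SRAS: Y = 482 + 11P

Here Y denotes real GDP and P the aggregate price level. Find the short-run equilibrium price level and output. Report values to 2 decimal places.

Set AD = SRAS: 6297 − 9P = 482 + 11P, so 5815 = 20P and P = 290.75.
Substituting into AD, Y = 6297 − 9P = 3680.25.

P = 290.75, Y = 3680.25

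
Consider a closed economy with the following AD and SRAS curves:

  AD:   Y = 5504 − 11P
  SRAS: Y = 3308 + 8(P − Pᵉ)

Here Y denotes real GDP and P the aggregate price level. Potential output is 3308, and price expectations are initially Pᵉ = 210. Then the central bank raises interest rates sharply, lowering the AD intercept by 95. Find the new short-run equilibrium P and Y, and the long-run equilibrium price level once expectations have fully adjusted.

AD shifts left: new AD is Y = 5409 − 11P. With Pᵉ = 210, SRAS is Y = 1628 + 8P.
Short run: 5409 − 11P = 1628 + 8P gives 3781 = 19P, so P = 199 and Y = 5409 − 11·199 = 3220.
Y = 3220 is below potential 3308; expectations adjust and SRAS shifts right until Y = 3308.
Long run: on the new AD curve, 3308 = 5409 − 11P gives P = 191.

Short run: P = 199, Y = 3220. Long run: P = 191.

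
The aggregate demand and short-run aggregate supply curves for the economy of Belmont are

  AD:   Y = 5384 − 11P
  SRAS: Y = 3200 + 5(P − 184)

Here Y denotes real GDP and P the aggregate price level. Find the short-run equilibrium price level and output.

P = 194, Y = 3250

Write SRAS as Y = 3200 + 5P − 920 = 2280 + 5P.
Set AD = SRAS: 5384 − 11P = 2280 + 5P, so 3104 = 16P and P = 194.
Then Y = 5384 − 11·194 = 3250.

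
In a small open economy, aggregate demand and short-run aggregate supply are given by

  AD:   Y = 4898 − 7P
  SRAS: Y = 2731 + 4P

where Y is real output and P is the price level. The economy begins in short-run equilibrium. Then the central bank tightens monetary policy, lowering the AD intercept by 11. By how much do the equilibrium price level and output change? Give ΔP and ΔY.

ΔP = -1, ΔY = -4

This is a negative demand shock: AD shifts left.
New AD: Y = 4887 − 7P.
Set AD = SRAS: 4887 − 7P = 2731 + 4P, so 2156 = 11P and P = 196.
Y = 4887 − 7·196 = 3515.
Initially P = 197, Y = 3519, so ΔP = -1 and ΔY = -4.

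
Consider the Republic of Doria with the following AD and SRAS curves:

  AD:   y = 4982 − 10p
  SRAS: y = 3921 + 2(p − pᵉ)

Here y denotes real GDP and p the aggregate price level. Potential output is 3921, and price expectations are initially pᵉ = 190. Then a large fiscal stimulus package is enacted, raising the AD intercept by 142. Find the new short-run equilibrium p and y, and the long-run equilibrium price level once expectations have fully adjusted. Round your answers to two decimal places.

Short run: p = 131.92, y = 3804.83. Long run: p = 120.30.

AD shifts right: new AD is y = 5124 − 10p. With pᵉ = 190, SRAS is y = 3541 + 2p.
Short run: 5124 − 10p = 3541 + 2p gives 1583 = 12p, so p = 131.92 and y = 5124 − 10p = 3804.83.
y = 3804.83 is below potential 3921; expectations adjust and SRAS shifts right until y = 3921.
Long run: on the new AD curve, 3921 = 5124 − 10p gives p = 120.30.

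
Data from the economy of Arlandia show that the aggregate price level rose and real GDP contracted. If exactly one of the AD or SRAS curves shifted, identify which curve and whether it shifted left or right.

P rose and Y fell. An AD shift moves P and Y in the same direction; an SRAS shift moves them in opposite directions.
Here P and Y moved in opposite directions, so the SRAS curve shifted.
Since Y fell, SRAS shifted left.

SRAS shifted left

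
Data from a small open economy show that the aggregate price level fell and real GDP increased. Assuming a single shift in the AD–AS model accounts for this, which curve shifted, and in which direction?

SRAS shifted right

P fell and Y rose. An AD shift moves P and Y in the same direction; an SRAS shift moves them in opposite directions.
Here P and Y moved in opposite directions, so the SRAS curve shifted.
Since Y rose, SRAS shifted right.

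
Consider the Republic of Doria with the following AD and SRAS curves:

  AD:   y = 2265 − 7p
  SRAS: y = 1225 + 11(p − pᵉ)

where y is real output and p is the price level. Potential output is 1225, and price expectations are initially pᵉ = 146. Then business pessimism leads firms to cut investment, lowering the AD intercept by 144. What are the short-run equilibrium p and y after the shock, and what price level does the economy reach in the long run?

AD shifts left: new AD is y = 2121 − 7p. With pᵉ = 146, SRAS is y = 11p − 381.
Short run: 2121 − 7p = 11p − 381 gives 2502 = 18p, so p = 139 and y = 2121 − 7·139 = 1148.
y = 1148 is below potential 1225; expectations adjust and SRAS shifts right until y = 1225.
Long run: on the new AD curve, 1225 = 2121 − 7p gives p = 128.

Short run: p = 139, y = 1148. Long run: p = 128.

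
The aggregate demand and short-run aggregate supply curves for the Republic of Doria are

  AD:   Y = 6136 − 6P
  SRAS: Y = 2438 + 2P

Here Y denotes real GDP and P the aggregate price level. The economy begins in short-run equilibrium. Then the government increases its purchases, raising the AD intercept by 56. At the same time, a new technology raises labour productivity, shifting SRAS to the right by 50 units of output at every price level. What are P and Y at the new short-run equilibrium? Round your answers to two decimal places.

After both shocks: AD is Y = 6192 − 6P and SRAS is Y = 2488 + 2P.
Setting them equal: 3704 = 8P, so P = 463.00.
Substituting into AD, Y = 3414.00.

P = 463.00, Y = 3414.00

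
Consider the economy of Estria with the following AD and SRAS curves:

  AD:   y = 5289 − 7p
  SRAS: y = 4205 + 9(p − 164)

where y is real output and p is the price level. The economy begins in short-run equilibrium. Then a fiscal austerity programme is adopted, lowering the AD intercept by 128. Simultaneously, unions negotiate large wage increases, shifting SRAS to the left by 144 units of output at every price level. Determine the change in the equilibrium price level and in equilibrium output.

After both shocks: AD is y = 5161 − 7p and SRAS is y = 2585 + 9p.
Setting them equal: 2576 = 16p, so p = 161.
y = 5161 − 7·161 = 4034.
Initially p = 160, y = 4169, so Δp = +1 and Δy = -135.

Δp = +1, Δy = -135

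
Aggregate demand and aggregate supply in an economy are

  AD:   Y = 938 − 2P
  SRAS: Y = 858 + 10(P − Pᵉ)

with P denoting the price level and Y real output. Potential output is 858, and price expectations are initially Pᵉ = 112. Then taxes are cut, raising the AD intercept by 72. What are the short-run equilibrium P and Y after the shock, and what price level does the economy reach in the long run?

Short run: P = 106, Y = 798. Long run: P = 76.

AD shifts right: new AD is Y = 1010 − 2P. With Pᵉ = 112, SRAS is Y = 10P − 262.
Short run: 1010 − 2P = 10P − 262 gives 1272 = 12P, so P = 106 and Y = 1010 − 2·106 = 798.
Y = 798 is below potential 858; expectations adjust and SRAS shifts right until Y = 858.
Long run: on the new AD curve, 858 = 1010 − 2P gives P = 76.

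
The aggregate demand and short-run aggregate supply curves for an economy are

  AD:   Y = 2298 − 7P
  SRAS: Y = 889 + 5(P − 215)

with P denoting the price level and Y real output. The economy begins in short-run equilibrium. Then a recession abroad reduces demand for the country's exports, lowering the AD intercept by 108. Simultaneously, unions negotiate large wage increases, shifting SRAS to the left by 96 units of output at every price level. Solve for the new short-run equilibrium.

After both shocks: AD is Y = 2190 − 7P and SRAS is Y = 5P − 282.
Setting them equal: 2472 = 12P, so P = 206.
Y = 2190 − 7·206 = 748.

P = 206, Y = 748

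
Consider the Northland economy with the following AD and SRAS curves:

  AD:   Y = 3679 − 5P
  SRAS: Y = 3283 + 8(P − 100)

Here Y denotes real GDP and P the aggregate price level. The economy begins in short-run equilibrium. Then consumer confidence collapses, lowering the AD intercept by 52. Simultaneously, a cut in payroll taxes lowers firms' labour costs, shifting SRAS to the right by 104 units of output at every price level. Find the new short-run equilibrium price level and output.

P = 80, Y = 3227

After both shocks: AD is Y = 3627 − 5P and SRAS is Y = 2587 + 8P.
Setting them equal: 1040 = 13P, so P = 80.
Y = 3627 − 5·80 = 3227.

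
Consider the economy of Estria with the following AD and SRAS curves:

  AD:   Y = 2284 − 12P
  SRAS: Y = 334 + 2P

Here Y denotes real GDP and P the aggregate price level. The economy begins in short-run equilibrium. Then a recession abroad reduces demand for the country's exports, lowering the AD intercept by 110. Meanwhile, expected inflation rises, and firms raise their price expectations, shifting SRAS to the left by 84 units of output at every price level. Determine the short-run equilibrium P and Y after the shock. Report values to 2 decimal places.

After both shocks: AD is Y = 2174 − 12P and SRAS is Y = 250 + 2P.
Setting them equal: 1924 = 14P, so P = 137.43.
Substituting into AD, Y = 524.86.

P = 137.43, Y = 524.86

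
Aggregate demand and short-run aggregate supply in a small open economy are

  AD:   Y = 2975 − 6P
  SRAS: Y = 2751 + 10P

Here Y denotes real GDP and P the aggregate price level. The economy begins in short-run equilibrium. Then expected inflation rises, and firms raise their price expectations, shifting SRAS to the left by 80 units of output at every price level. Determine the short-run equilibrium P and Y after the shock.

P = 19, Y = 2861

This is a negative supply shock: SRAS shifts left.
New SRAS: Y = 2671 + 10P.
Set AD = SRAS: 2975 − 6P = 2671 + 10P, so 304 = 16P and P = 19.
Y = 2975 − 6·19 = 2861.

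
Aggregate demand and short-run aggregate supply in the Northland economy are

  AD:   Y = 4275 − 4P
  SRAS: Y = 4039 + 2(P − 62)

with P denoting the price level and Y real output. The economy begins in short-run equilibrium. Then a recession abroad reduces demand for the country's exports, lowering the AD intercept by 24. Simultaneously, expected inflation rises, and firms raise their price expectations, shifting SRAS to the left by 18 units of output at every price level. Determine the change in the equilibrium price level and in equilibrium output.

ΔP = -1, ΔY = -20

After both shocks: AD is Y = 4251 − 4P and SRAS is Y = 3897 + 2P.
Setting them equal: 354 = 6P, so P = 59.
Y = 4251 − 4·59 = 4015.
Initially P = 60, Y = 4035, so ΔP = -1 and ΔY = -20.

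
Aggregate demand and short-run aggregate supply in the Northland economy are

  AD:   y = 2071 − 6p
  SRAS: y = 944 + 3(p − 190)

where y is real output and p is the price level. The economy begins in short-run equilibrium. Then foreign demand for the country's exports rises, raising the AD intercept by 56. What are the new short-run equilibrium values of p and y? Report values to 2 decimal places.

p = 194.78, y = 958.33

This is a positive demand shock: AD shifts right.
New AD: y = 2127 − 6p.
SRAS can be written y = 374 + 3p.
Set AD = SRAS: 2127 − 6p = 374 + 3p, so 1753 = 9p and p = 194.78.
Substituting into AD, y = 958.33.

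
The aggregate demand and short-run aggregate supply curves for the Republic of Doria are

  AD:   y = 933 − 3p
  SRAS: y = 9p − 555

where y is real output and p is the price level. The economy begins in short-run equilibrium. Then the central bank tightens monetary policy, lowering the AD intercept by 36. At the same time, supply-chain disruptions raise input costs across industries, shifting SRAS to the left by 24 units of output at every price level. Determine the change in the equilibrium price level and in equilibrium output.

Δp = -1, Δy = -33

After both shocks: AD is y = 897 − 3p and SRAS is y = 9p − 579.
Setting them equal: 1476 = 12p, so p = 123.
y = 897 − 3·123 = 528.
Initially p = 124, y = 561, so Δp = -1 and Δy = -33.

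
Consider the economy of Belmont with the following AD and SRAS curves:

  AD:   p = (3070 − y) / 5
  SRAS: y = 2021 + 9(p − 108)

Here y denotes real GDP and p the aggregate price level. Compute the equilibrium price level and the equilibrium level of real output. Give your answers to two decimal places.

Write SRAS as y = 2021 + 9p − 972 = 1049 + 9p.
Rearrange AD to y = 3070 − 5p.
Set AD = SRAS: 3070 − 5p = 1049 + 9p, so 2021 = 14p and p = 144.36.
Substituting into AD, y = 3070 − 5p = 2348.21.

p = 144.36, y = 2348.21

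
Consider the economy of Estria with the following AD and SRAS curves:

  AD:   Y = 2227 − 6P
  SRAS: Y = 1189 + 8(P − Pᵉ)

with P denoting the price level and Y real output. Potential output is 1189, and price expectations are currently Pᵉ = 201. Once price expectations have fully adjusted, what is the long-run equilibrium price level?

Long-run P = 173

Short run: with Pᵉ = 201, SRAS is Y = 8P − 419. Setting AD = SRAS gives 2646 = 14P, so P = 189 and Y = 2227 − 6·189 = 1093.
Output 1093 is below potential 1189, so over time expected prices fall and SRAS shifts right until Y returns to 1189.
Long run: Y = 1189 on the AD curve gives 1189 = 2227 − 6P, so P = 173.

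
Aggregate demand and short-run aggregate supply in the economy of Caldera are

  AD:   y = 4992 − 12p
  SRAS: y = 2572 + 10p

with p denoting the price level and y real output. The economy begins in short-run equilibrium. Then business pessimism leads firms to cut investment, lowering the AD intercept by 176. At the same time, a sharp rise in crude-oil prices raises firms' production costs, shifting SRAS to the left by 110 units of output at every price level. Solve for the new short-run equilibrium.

After both shocks: AD is y = 4816 − 12p and SRAS is y = 2462 + 10p.
Setting them equal: 2354 = 22p, so p = 107.
y = 4816 − 12·107 = 3532.

p = 107, y = 3532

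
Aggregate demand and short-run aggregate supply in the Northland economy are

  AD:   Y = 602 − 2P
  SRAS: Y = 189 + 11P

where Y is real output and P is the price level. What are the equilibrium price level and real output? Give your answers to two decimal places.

P = 31.77, Y = 538.46

Set AD = SRAS: 602 − 2P = 189 + 11P, so 413 = 13P and P = 31.77.
Substituting into AD, Y = 602 − 2P = 538.46.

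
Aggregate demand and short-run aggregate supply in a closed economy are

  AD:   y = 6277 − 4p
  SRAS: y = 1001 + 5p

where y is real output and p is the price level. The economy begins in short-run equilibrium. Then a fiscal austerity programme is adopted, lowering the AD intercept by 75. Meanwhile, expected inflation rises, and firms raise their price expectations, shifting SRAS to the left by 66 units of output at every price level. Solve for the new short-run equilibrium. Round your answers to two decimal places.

After both shocks: AD is y = 6202 − 4p and SRAS is y = 935 + 5p.
Setting them equal: 5267 = 9p, so p = 585.22.
Substituting into AD, y = 3861.11.

p = 585.22, y = 3861.11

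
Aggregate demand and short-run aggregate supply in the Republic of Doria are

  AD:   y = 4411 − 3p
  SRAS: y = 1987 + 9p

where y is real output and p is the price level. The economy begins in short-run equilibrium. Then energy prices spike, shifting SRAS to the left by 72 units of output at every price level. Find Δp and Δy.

This is a negative supply shock: SRAS shifts left.
New SRAS: y = 1915 + 9p.
Set AD = SRAS: 4411 − 3p = 1915 + 9p, so 2496 = 12p and p = 208.
y = 4411 − 3·208 = 3787.
Initially p = 202, y = 3805, so Δp = +6 and Δy = -18.

Δp = +6, Δy = -18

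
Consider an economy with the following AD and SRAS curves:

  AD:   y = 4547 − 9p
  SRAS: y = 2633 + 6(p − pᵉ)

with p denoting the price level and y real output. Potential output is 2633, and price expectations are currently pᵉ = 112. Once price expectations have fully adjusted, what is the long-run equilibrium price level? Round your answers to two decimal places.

Short run: with pᵉ = 112, SRAS is y = 1961 + 6p. Setting AD = SRAS gives 2586 = 15p, so p = 172.40 and y = 4547 − 9p = 2995.40.
Output 2995.40 is above potential 2633, so over time expected prices rise and SRAS shifts left until y returns to 2633.
Long run: y = 2633 on the AD curve gives 2633 = 4547 − 9p, so p = 212.67.

Long-run p = 212.67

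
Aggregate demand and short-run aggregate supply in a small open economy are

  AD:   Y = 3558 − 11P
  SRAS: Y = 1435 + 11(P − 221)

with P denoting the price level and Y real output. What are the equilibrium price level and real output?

Write SRAS as Y = 1435 + 11P − 2431 = 11P − 996.
Set AD = SRAS: 3558 − 11P = 11P − 996, so 4554 = 22P and P = 207.
Then Y = 3558 − 11·207 = 1281.

P = 207, Y = 1281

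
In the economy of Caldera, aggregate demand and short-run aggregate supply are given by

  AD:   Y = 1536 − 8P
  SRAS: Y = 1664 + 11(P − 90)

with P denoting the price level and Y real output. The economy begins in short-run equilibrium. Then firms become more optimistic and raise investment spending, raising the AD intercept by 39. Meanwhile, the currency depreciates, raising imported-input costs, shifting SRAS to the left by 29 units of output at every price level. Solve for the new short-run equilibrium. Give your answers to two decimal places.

After both shocks: AD is Y = 1575 − 8P and SRAS is Y = 645 + 11P.
Setting them equal: 930 = 19P, so P = 48.95.
Substituting into AD, Y = 1183.42.

P = 48.95, Y = 1183.42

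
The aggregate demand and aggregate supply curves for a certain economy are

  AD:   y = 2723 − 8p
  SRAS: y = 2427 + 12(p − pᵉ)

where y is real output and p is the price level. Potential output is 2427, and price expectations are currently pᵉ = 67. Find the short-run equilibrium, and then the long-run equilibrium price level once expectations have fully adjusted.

Short run: p = 55, y = 2283. Long run: p = 37.

Short run: with pᵉ = 67, SRAS is y = 1623 + 12p. Setting AD = SRAS gives 1100 = 20p, so p = 55 and y = 2723 − 8·55 = 2283.
Output 2283 is below potential 2427, so over time expected prices fall and SRAS shifts right until y returns to 2427.
Long run: y = 2427 on the AD curve gives 2427 = 2723 − 8p, so p = 37.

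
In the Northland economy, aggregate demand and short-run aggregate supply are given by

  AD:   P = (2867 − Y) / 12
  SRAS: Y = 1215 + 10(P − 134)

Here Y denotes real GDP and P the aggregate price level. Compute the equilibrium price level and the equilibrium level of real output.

P = 136, Y = 1235

Write SRAS as Y = 1215 + 10P − 1340 = 10P − 125.
Rearrange AD to Y = 2867 − 12P.
Set AD = SRAS: 2867 − 12P = 10P − 125, so 2992 = 22P and P = 136.
Then Y = 2867 − 12·136 = 1235.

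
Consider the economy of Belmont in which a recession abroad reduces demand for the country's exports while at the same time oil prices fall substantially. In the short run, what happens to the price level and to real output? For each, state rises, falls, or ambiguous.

Price level: falls; output: ambiguous

The first event is a negative demand shock: AD shifts left, which by itself pushes P down and Y down.
The second is a favourable supply shock: SRAS shifts right, which by itself pushes P down and Y up.
Both shocks push P down, so P falls. The two shocks push Y in opposite directions, so the effect on Y is ambiguous.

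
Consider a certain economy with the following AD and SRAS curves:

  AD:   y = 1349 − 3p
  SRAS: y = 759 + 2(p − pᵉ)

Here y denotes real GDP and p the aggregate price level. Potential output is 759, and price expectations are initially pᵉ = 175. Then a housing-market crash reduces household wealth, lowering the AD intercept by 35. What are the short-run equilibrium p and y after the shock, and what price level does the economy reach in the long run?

AD shifts left: new AD is y = 1314 − 3p. With pᵉ = 175, SRAS is y = 409 + 2p.
Short run: 1314 − 3p = 409 + 2p gives 905 = 5p, so p = 181 and y = 1314 − 3·181 = 771.
y = 771 is above potential 759; expectations adjust and SRAS shifts left until y = 759.
Long run: on the new AD curve, 759 = 1314 − 3p gives p = 185.

Short run: p = 181, y = 771. Long run: p = 185.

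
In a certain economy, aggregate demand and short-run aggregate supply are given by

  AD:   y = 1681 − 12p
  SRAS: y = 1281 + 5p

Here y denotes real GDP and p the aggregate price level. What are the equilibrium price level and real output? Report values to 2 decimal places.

Set AD = SRAS: 1681 − 12p = 1281 + 5p, so 400 = 17p and p = 23.53.
Substituting into AD, y = 1681 − 12p = 1398.65.

p = 23.53, y = 1398.65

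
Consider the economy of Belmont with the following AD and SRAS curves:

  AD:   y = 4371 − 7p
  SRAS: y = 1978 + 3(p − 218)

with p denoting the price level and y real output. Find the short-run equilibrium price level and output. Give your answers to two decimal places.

Write SRAS as y = 1978 + 3p − 654 = 1324 + 3p.
Set AD = SRAS: 4371 − 7p = 1324 + 3p, so 3047 = 10p and p = 304.70.
Substituting into AD, y = 4371 − 7p = 2238.10.

p = 304.70, y = 2238.10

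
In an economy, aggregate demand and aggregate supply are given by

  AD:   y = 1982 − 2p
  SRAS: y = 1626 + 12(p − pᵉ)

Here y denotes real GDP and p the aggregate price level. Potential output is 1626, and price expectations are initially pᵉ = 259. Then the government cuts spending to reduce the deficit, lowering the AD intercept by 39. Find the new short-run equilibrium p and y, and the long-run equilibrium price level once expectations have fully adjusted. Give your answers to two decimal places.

AD shifts left: new AD is y = 1943 − 2p. With pᵉ = 259, SRAS is y = 12p − 1482.
Short run: 1943 − 2p = 12p − 1482 gives 3425 = 14p, so p = 244.64 and y = 1943 − 2p = 1453.71.
y = 1453.71 is below potential 1626; expectations adjust and SRAS shifts right until y = 1626.
Long run: on the new AD curve, 1626 = 1943 − 2p gives p = 158.50.

Short run: p = 244.64, y = 1453.71. Long run: p = 158.50.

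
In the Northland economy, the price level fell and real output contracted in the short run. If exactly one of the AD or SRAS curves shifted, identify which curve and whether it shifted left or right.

P fell and Y fell. An AD shift moves P and Y in the same direction; an SRAS shift moves them in opposite directions.
Here P and Y moved in the same direction, so the AD curve shifted.
Since Y fell, AD shifted left.

AD shifted left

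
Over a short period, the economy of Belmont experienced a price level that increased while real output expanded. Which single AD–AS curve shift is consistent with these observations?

AD shifted right

P rose and Y rose. An AD shift moves P and Y in the same direction; an SRAS shift moves them in opposite directions.
Here P and Y moved in the same direction, so the AD curve shifted.
Since Y rose, AD shifted right.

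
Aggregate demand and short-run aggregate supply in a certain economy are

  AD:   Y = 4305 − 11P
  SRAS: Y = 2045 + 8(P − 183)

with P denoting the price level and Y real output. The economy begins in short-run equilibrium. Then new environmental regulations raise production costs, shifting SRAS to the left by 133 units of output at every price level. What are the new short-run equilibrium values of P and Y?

This is a negative supply shock: SRAS shifts left.
New SRAS: Y = 448 + 8P.
Set AD = SRAS: 4305 − 11P = 448 + 8P, so 3857 = 19P and P = 203.
Y = 4305 − 11·203 = 2072.

P = 203, Y = 2072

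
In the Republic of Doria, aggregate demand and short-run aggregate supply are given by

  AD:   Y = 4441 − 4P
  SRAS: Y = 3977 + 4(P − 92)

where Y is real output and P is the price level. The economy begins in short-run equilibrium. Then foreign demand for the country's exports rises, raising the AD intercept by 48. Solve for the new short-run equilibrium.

P = 110, Y = 4049

This is a positive demand shock: AD shifts right.
New AD: Y = 4489 − 4P.
SRAS can be written Y = 3609 + 4P.
Set AD = SRAS: 4489 − 4P = 3609 + 4P, so 880 = 8P and P = 110.
Y = 4489 − 4·110 = 4049.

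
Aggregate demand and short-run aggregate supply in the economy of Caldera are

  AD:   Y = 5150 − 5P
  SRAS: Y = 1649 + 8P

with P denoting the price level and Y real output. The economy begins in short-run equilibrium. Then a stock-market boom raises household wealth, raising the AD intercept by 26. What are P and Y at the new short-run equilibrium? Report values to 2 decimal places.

P = 271.31, Y = 3819.46

This is a positive demand shock: AD shifts right.
New AD: Y = 5176 − 5P.
Set AD = SRAS: 5176 − 5P = 1649 + 8P, so 3527 = 13P and P = 271.31.
Substituting into AD, Y = 3819.46.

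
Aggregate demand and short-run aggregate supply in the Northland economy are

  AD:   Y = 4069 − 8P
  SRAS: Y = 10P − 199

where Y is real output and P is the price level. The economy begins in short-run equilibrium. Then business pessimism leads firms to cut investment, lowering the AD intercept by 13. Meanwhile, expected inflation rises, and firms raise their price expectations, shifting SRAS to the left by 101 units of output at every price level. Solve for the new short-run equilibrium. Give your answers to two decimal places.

P = 242.00, Y = 2120.00

After both shocks: AD is Y = 4056 − 8P and SRAS is Y = 10P − 300.
Setting them equal: 4356 = 18P, so P = 242.00.
Substituting into AD, Y = 2120.00.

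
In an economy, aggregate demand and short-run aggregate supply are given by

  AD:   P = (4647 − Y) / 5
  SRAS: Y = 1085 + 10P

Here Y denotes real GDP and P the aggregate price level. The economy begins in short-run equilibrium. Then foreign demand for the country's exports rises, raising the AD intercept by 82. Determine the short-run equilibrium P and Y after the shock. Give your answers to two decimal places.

P = 242.93, Y = 3514.33

This is a positive demand shock: AD shifts right.
New AD: Y = 4729 − 5P.
Set AD = SRAS: 4729 − 5P = 1085 + 10P, so 3644 = 15P and P = 242.93.
Substituting into AD, Y = 3514.33.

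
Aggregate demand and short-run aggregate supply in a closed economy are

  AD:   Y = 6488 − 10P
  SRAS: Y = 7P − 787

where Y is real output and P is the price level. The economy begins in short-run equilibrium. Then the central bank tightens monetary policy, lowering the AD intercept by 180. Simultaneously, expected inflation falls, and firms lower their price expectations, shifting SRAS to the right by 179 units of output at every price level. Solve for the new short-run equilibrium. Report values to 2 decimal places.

After both shocks: AD is Y = 6308 − 10P and SRAS is Y = 7P − 608.
Setting them equal: 6916 = 17P, so P = 406.82.
Substituting into AD, Y = 2239.76.

P = 406.82, Y = 2239.76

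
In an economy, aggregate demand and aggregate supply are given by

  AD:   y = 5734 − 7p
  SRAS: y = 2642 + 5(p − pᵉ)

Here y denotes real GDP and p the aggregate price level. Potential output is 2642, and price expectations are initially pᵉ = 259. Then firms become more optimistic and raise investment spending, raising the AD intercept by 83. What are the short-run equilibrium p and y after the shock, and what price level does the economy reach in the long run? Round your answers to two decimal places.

AD shifts right: new AD is y = 5817 − 7p. With pᵉ = 259, SRAS is y = 1347 + 5p.
Short run: 5817 − 7p = 1347 + 5p gives 4470 = 12p, so p = 372.50 and y = 5817 − 7p = 3209.50.
y = 3209.50 is above potential 2642; expectations adjust and SRAS shifts left until y = 2642.
Long run: on the new AD curve, 2642 = 5817 − 7p gives p = 453.57.

Short run: p = 372.50, y = 3209.50. Long run: p = 453.57.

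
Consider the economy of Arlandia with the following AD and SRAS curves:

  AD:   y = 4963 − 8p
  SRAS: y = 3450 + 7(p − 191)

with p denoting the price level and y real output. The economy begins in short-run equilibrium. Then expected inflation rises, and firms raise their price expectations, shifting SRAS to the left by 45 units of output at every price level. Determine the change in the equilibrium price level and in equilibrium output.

Δp = +3, Δy = -24

This is a negative supply shock: SRAS shifts left.
New SRAS: y = 2068 + 7p.
Set AD = SRAS: 4963 − 8p = 2068 + 7p, so 2895 = 15p and p = 193.
y = 4963 − 8·193 = 3419.
Initially p = 190, y = 3443, so Δp = +3 and Δy = -24.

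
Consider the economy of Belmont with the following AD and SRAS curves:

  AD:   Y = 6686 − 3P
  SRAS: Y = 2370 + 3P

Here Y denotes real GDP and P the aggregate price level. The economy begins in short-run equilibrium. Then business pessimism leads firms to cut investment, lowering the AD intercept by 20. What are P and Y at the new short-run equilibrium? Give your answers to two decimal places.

P = 716.00, Y = 4518.00

This is a negative demand shock: AD shifts left.
New AD: Y = 6666 − 3P.
Set AD = SRAS: 6666 − 3P = 2370 + 3P, so 4296 = 6P and P = 716.00.
Substituting into AD, Y = 4518.00.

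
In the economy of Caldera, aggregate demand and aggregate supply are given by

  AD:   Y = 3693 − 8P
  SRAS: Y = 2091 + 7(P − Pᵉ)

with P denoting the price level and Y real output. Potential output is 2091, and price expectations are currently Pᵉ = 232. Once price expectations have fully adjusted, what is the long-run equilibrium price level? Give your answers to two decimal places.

Long-run P = 200.25

Short run: with Pᵉ = 232, SRAS is Y = 467 + 7P. Setting AD = SRAS gives 3226 = 15P, so P = 215.07 and Y = 3693 − 8P = 1972.47.
Output 1972.47 is below potential 2091, so over time expected prices fall and SRAS shifts right until Y returns to 2091.
Long run: Y = 2091 on the AD curve gives 2091 = 3693 − 8P, so P = 200.25.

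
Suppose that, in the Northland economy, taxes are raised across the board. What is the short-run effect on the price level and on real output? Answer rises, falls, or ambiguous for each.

Price level: falls; output: falls

This is a negative demand shock: AD shifts left.
Moving along the upward-sloping SRAS curve, P falls and Y falls.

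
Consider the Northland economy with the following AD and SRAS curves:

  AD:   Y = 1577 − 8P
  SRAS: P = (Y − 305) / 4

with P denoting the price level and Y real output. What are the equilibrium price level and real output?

P = 106, Y = 729

Rearrange SRAS to Y = 305 + 4P.
Set AD = SRAS: 1577 − 8P = 305 + 4P, so 1272 = 12P and P = 106.
Then Y = 1577 − 8·106 = 729.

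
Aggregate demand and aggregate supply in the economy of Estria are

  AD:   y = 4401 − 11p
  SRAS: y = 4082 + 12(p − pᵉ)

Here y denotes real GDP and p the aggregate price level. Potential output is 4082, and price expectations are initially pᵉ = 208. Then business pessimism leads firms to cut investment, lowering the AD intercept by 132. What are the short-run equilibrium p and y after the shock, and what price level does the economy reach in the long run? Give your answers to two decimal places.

Short run: p = 116.65, y = 2985.83. Long run: p = 17.00.

AD shifts left: new AD is y = 4269 − 11p. With pᵉ = 208, SRAS is y = 1586 + 12p.
Short run: 4269 − 11p = 1586 + 12p gives 2683 = 23p, so p = 116.65 and y = 4269 − 11p = 2985.83.
y = 2985.83 is below potential 4082; expectations adjust and SRAS shifts right until y = 4082.
Long run: on the new AD curve, 4082 = 4269 − 11p gives p = 17.00.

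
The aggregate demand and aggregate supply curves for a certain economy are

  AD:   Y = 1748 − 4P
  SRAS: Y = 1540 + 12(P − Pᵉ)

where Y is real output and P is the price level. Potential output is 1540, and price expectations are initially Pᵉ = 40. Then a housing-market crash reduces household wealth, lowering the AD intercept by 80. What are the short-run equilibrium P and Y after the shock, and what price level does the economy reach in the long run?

Short run: P = 38, Y = 1516. Long run: P = 32.

AD shifts left: new AD is Y = 1668 − 4P. With Pᵉ = 40, SRAS is Y = 1060 + 12P.
Short run: 1668 − 4P = 1060 + 12P gives 608 = 16P, so P = 38 and Y = 1668 − 4·38 = 1516.
Y = 1516 is below potential 1540; expectations adjust and SRAS shifts right until Y = 1540.
Long run: on the new AD curve, 1540 = 1668 − 4P gives P = 32.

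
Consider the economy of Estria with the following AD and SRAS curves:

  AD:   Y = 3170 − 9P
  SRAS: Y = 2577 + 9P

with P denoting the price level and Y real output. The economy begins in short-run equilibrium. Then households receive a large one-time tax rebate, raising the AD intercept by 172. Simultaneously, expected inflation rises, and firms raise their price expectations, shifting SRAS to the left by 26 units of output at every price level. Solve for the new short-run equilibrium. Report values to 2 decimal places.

P = 43.94, Y = 2946.50

After both shocks: AD is Y = 3342 − 9P and SRAS is Y = 2551 + 9P.
Setting them equal: 791 = 18P, so P = 43.94.
Substituting into AD, Y = 2946.50.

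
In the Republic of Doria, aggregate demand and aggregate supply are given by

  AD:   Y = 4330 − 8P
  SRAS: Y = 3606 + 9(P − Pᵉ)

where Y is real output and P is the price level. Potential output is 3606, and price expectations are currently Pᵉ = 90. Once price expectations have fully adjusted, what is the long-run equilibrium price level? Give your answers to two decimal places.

Short run: with Pᵉ = 90, SRAS is Y = 2796 + 9P. Setting AD = SRAS gives 1534 = 17P, so P = 90.24 and Y = 4330 − 8P = 3608.12.
Output 3608.12 is above potential 3606, so over time expected prices rise and SRAS shifts left until Y returns to 3606.
Long run: Y = 3606 on the AD curve gives 3606 = 4330 − 8P, so P = 90.50.

Long-run P = 90.50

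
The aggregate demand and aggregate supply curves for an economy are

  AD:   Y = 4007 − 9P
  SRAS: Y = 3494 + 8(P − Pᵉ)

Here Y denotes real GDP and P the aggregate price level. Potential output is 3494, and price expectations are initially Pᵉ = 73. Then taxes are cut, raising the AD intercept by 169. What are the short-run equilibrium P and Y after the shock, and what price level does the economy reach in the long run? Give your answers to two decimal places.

AD shifts right: new AD is Y = 4176 − 9P. With Pᵉ = 73, SRAS is Y = 2910 + 8P.
Short run: 4176 − 9P = 2910 + 8P gives 1266 = 17P, so P = 74.47 and Y = 4176 − 9P = 3505.76.
Y = 3505.76 is above potential 3494; expectations adjust and SRAS shifts left until Y = 3494.
Long run: on the new AD curve, 3494 = 4176 − 9P gives P = 75.78.

Short run: P = 74.47, Y = 3505.76. Long run: P = 75.78.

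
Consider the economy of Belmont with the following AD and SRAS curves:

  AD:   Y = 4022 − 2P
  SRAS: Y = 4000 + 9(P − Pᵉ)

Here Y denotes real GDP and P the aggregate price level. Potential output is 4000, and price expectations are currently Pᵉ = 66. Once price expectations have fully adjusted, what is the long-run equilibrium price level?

Long-run P = 11

Short run: with Pᵉ = 66, SRAS is Y = 3406 + 9P. Setting AD = SRAS gives 616 = 11P, so P = 56 and Y = 4022 − 2·56 = 3910.
Output 3910 is below potential 4000, so over time expected prices fall and SRAS shifts right until Y returns to 4000.
Long run: Y = 4000 on the AD curve gives 4000 = 4022 − 2P, so P = 11.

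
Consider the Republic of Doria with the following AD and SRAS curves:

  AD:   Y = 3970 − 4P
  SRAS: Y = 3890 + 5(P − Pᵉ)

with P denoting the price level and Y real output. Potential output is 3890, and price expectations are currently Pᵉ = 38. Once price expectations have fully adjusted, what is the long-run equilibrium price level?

Short run: with Pᵉ = 38, SRAS is Y = 3700 + 5P. Setting AD = SRAS gives 270 = 9P, so P = 30 and Y = 3970 − 4·30 = 3850.
Output 3850 is below potential 3890, so over time expected prices fall and SRAS shifts right until Y returns to 3890.
Long run: Y = 3890 on the AD curve gives 3890 = 3970 − 4P, so P = 20.

Long-run P = 20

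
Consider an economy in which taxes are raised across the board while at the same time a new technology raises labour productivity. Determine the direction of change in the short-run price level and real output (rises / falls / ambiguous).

The first event is a negative demand shock: AD shifts left, which by itself pushes P down and Y down.
The second is a favourable supply shock: SRAS shifts right, which by itself pushes P down and Y up.
Both shocks push P down, so P falls. The two shocks push Y in opposite directions, so the effect on Y is ambiguous.

Price level: falls; output: ambiguous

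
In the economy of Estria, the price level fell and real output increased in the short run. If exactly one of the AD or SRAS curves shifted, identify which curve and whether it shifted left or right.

SRAS shifted right

P fell and Y rose. An AD shift moves P and Y in the same direction; an SRAS shift moves them in opposite directions.
Here P and Y moved in opposite directions, so the SRAS curve shifted.
Since Y rose, SRAS shifted right.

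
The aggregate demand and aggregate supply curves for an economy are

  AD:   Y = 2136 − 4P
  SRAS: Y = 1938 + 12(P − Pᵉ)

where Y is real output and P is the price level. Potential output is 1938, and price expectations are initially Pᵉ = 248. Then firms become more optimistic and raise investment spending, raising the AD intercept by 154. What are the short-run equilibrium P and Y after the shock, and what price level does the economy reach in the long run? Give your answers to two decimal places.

Short run: P = 208.00, Y = 1458.00. Long run: P = 88.00.

AD shifts right: new AD is Y = 2290 − 4P. With Pᵉ = 248, SRAS is Y = 12P − 1038.
Short run: 2290 − 4P = 12P − 1038 gives 3328 = 16P, so P = 208.00 and Y = 2290 − 4P = 1458.00.
Y = 1458.00 is below potential 1938; expectations adjust and SRAS shifts right until Y = 1938.
Long run: on the new AD curve, 1938 = 2290 − 4P gives P = 88.00.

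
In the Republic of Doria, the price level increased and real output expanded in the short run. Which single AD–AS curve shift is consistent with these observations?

AD shifted right

P rose and Y rose. An AD shift moves P and Y in the same direction; an SRAS shift moves them in opposite directions.
Here P and Y moved in the same direction, so the AD curve shifted.
Since Y rose, AD shifted right.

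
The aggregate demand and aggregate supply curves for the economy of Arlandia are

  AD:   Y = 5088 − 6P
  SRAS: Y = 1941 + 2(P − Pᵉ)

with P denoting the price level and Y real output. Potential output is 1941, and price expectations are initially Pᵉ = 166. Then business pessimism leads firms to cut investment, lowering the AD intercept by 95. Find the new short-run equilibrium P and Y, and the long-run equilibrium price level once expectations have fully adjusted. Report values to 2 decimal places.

AD shifts left: new AD is Y = 4993 − 6P. With Pᵉ = 166, SRAS is Y = 1609 + 2P.
Short run: 4993 − 6P = 1609 + 2P gives 3384 = 8P, so P = 423.00 and Y = 4993 − 6P = 2455.00.
Y = 2455.00 is above potential 1941; expectations adjust and SRAS shifts left until Y = 1941.
Long run: on the new AD curve, 1941 = 4993 − 6P gives P = 508.67.

Short run: P = 423.00, Y = 2455.00. Long run: P = 508.67.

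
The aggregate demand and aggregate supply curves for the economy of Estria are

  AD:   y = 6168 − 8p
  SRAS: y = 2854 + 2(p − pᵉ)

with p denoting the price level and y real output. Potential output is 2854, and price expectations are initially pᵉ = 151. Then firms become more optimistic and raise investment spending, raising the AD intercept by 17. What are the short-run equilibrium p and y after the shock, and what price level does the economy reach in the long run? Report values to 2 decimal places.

Short run: p = 363.30, y = 3278.60. Long run: p = 416.38.

AD shifts right: new AD is y = 6185 − 8p. With pᵉ = 151, SRAS is y = 2552 + 2p.
Short run: 6185 − 8p = 2552 + 2p gives 3633 = 10p, so p = 363.30 and y = 6185 − 8p = 3278.60.
y = 3278.60 is above potential 2854; expectations adjust and SRAS shifts left until y = 2854.
Long run: on the new AD curve, 2854 = 6185 − 8p gives p = 416.38.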